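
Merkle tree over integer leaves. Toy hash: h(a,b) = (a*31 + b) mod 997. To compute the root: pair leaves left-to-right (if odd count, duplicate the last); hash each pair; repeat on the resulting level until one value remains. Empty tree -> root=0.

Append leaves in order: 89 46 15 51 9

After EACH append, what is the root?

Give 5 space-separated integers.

Answer: 89 811 696 732 4

Derivation:
After append 89 (leaves=[89]):
  L0: [89]
  root=89
After append 46 (leaves=[89, 46]):
  L0: [89, 46]
  L1: h(89,46)=(89*31+46)%997=811 -> [811]
  root=811
After append 15 (leaves=[89, 46, 15]):
  L0: [89, 46, 15]
  L1: h(89,46)=(89*31+46)%997=811 h(15,15)=(15*31+15)%997=480 -> [811, 480]
  L2: h(811,480)=(811*31+480)%997=696 -> [696]
  root=696
After append 51 (leaves=[89, 46, 15, 51]):
  L0: [89, 46, 15, 51]
  L1: h(89,46)=(89*31+46)%997=811 h(15,51)=(15*31+51)%997=516 -> [811, 516]
  L2: h(811,516)=(811*31+516)%997=732 -> [732]
  root=732
After append 9 (leaves=[89, 46, 15, 51, 9]):
  L0: [89, 46, 15, 51, 9]
  L1: h(89,46)=(89*31+46)%997=811 h(15,51)=(15*31+51)%997=516 h(9,9)=(9*31+9)%997=288 -> [811, 516, 288]
  L2: h(811,516)=(811*31+516)%997=732 h(288,288)=(288*31+288)%997=243 -> [732, 243]
  L3: h(732,243)=(732*31+243)%997=4 -> [4]
  root=4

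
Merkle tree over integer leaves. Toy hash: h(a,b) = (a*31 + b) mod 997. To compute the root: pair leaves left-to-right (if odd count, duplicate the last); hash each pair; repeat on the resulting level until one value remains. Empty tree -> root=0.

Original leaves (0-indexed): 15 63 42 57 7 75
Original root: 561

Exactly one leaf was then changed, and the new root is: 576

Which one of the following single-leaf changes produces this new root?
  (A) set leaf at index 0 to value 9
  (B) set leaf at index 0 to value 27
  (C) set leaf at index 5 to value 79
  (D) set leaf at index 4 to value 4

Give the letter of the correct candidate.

Answer: D

Derivation:
Original leaves: [15, 63, 42, 57, 7, 75]
Target new root: 576
Try each candidate change and compute the resulting root:
Candidate A: set leaf[0] = 9 -> leaves = [9, 63, 42, 57, 7, 75]
  L0: [9, 63, 42, 57, 7, 75]
  L1: h(9,63)=(9*31+63)%997=342 h(42,57)=(42*31+57)%997=362 h(7,75)=(7*31+75)%997=292 -> [342, 362, 292]
  L2: h(342,362)=(342*31+362)%997=994 h(292,292)=(292*31+292)%997=371 -> [994, 371]
  L3: h(994,371)=(994*31+371)%997=278 -> [278]
  root = 278 != target 576
Candidate B: set leaf[0] = 27 -> leaves = [27, 63, 42, 57, 7, 75]
  L0: [27, 63, 42, 57, 7, 75]
  L1: h(27,63)=(27*31+63)%997=900 h(42,57)=(42*31+57)%997=362 h(7,75)=(7*31+75)%997=292 -> [900, 362, 292]
  L2: h(900,362)=(900*31+362)%997=346 h(292,292)=(292*31+292)%997=371 -> [346, 371]
  L3: h(346,371)=(346*31+371)%997=130 -> [130]
  root = 130 != target 576
Candidate C: set leaf[5] = 79 -> leaves = [15, 63, 42, 57, 7, 79]
  L0: [15, 63, 42, 57, 7, 79]
  L1: h(15,63)=(15*31+63)%997=528 h(42,57)=(42*31+57)%997=362 h(7,79)=(7*31+79)%997=296 -> [528, 362, 296]
  L2: h(528,362)=(528*31+362)%997=778 h(296,296)=(296*31+296)%997=499 -> [778, 499]
  L3: h(778,499)=(778*31+499)%997=689 -> [689]
  root = 689 != target 576
Candidate D: set leaf[4] = 4 -> leaves = [15, 63, 42, 57, 4, 75]
  L0: [15, 63, 42, 57, 4, 75]
  L1: h(15,63)=(15*31+63)%997=528 h(42,57)=(42*31+57)%997=362 h(4,75)=(4*31+75)%997=199 -> [528, 362, 199]
  L2: h(528,362)=(528*31+362)%997=778 h(199,199)=(199*31+199)%997=386 -> [778, 386]
  L3: h(778,386)=(778*31+386)%997=576 -> [576]
  root = 576 == target 576  ** MATCH **
Candidate D produces the target root.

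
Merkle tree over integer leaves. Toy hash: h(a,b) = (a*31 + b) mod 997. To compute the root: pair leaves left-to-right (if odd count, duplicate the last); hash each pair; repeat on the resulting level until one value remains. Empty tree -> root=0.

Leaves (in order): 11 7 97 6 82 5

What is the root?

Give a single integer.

Answer: 865

Derivation:
L0: [11, 7, 97, 6, 82, 5]
L1: h(11,7)=(11*31+7)%997=348 h(97,6)=(97*31+6)%997=22 h(82,5)=(82*31+5)%997=553 -> [348, 22, 553]
L2: h(348,22)=(348*31+22)%997=840 h(553,553)=(553*31+553)%997=747 -> [840, 747]
L3: h(840,747)=(840*31+747)%997=865 -> [865]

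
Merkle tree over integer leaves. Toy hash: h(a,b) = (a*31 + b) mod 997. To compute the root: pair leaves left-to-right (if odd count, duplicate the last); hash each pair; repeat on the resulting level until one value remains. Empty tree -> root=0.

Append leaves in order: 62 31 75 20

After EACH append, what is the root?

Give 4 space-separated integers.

After append 62 (leaves=[62]):
  L0: [62]
  root=62
After append 31 (leaves=[62, 31]):
  L0: [62, 31]
  L1: h(62,31)=(62*31+31)%997=956 -> [956]
  root=956
After append 75 (leaves=[62, 31, 75]):
  L0: [62, 31, 75]
  L1: h(62,31)=(62*31+31)%997=956 h(75,75)=(75*31+75)%997=406 -> [956, 406]
  L2: h(956,406)=(956*31+406)%997=132 -> [132]
  root=132
After append 20 (leaves=[62, 31, 75, 20]):
  L0: [62, 31, 75, 20]
  L1: h(62,31)=(62*31+31)%997=956 h(75,20)=(75*31+20)%997=351 -> [956, 351]
  L2: h(956,351)=(956*31+351)%997=77 -> [77]
  root=77

Answer: 62 956 132 77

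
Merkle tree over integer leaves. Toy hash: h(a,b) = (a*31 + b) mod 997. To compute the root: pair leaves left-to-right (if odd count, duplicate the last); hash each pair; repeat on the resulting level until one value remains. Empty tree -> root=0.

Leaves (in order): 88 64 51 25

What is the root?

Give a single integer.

Answer: 422

Derivation:
L0: [88, 64, 51, 25]
L1: h(88,64)=(88*31+64)%997=798 h(51,25)=(51*31+25)%997=609 -> [798, 609]
L2: h(798,609)=(798*31+609)%997=422 -> [422]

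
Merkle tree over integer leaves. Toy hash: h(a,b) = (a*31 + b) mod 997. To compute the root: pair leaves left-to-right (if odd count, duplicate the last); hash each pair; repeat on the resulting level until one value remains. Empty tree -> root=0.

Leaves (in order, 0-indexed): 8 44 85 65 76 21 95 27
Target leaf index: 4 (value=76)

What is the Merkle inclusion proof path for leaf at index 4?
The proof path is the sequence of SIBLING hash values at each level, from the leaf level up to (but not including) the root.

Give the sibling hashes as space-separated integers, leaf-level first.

L0 (leaves): [8, 44, 85, 65, 76, 21, 95, 27], target index=4
L1: h(8,44)=(8*31+44)%997=292 [pair 0] h(85,65)=(85*31+65)%997=706 [pair 1] h(76,21)=(76*31+21)%997=383 [pair 2] h(95,27)=(95*31+27)%997=978 [pair 3] -> [292, 706, 383, 978]
  Sibling for proof at L0: 21
L2: h(292,706)=(292*31+706)%997=785 [pair 0] h(383,978)=(383*31+978)%997=887 [pair 1] -> [785, 887]
  Sibling for proof at L1: 978
L3: h(785,887)=(785*31+887)%997=297 [pair 0] -> [297]
  Sibling for proof at L2: 785
Root: 297
Proof path (sibling hashes from leaf to root): [21, 978, 785]

Answer: 21 978 785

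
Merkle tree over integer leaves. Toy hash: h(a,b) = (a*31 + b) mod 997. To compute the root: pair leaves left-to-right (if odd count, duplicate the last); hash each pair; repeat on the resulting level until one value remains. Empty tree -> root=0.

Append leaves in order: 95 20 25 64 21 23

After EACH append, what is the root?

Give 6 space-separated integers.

After append 95 (leaves=[95]):
  L0: [95]
  root=95
After append 20 (leaves=[95, 20]):
  L0: [95, 20]
  L1: h(95,20)=(95*31+20)%997=971 -> [971]
  root=971
After append 25 (leaves=[95, 20, 25]):
  L0: [95, 20, 25]
  L1: h(95,20)=(95*31+20)%997=971 h(25,25)=(25*31+25)%997=800 -> [971, 800]
  L2: h(971,800)=(971*31+800)%997=991 -> [991]
  root=991
After append 64 (leaves=[95, 20, 25, 64]):
  L0: [95, 20, 25, 64]
  L1: h(95,20)=(95*31+20)%997=971 h(25,64)=(25*31+64)%997=839 -> [971, 839]
  L2: h(971,839)=(971*31+839)%997=33 -> [33]
  root=33
After append 21 (leaves=[95, 20, 25, 64, 21]):
  L0: [95, 20, 25, 64, 21]
  L1: h(95,20)=(95*31+20)%997=971 h(25,64)=(25*31+64)%997=839 h(21,21)=(21*31+21)%997=672 -> [971, 839, 672]
  L2: h(971,839)=(971*31+839)%997=33 h(672,672)=(672*31+672)%997=567 -> [33, 567]
  L3: h(33,567)=(33*31+567)%997=593 -> [593]
  root=593
After append 23 (leaves=[95, 20, 25, 64, 21, 23]):
  L0: [95, 20, 25, 64, 21, 23]
  L1: h(95,20)=(95*31+20)%997=971 h(25,64)=(25*31+64)%997=839 h(21,23)=(21*31+23)%997=674 -> [971, 839, 674]
  L2: h(971,839)=(971*31+839)%997=33 h(674,674)=(674*31+674)%997=631 -> [33, 631]
  L3: h(33,631)=(33*31+631)%997=657 -> [657]
  root=657

Answer: 95 971 991 33 593 657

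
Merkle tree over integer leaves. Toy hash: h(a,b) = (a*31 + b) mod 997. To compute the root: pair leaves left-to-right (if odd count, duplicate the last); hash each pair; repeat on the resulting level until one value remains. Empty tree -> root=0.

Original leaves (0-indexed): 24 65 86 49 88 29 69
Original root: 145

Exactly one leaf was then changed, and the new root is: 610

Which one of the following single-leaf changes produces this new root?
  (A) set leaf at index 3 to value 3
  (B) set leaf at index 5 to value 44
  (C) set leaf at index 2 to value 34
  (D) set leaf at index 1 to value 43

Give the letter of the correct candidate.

Original leaves: [24, 65, 86, 49, 88, 29, 69]
Target new root: 610
Try each candidate change and compute the resulting root:
Candidate A: set leaf[3] = 3 -> leaves = [24, 65, 86, 3, 88, 29, 69]
  L0: [24, 65, 86, 3, 88, 29, 69]
  L1: h(24,65)=(24*31+65)%997=809 h(86,3)=(86*31+3)%997=675 h(88,29)=(88*31+29)%997=763 h(69,69)=(69*31+69)%997=214 -> [809, 675, 763, 214]
  L2: h(809,675)=(809*31+675)%997=829 h(763,214)=(763*31+214)%997=936 -> [829, 936]
  L3: h(829,936)=(829*31+936)%997=713 -> [713]
  root = 713 != target 610
Candidate B: set leaf[5] = 44 -> leaves = [24, 65, 86, 49, 88, 44, 69]
  L0: [24, 65, 86, 49, 88, 44, 69]
  L1: h(24,65)=(24*31+65)%997=809 h(86,49)=(86*31+49)%997=721 h(88,44)=(88*31+44)%997=778 h(69,69)=(69*31+69)%997=214 -> [809, 721, 778, 214]
  L2: h(809,721)=(809*31+721)%997=875 h(778,214)=(778*31+214)%997=404 -> [875, 404]
  L3: h(875,404)=(875*31+404)%997=610 -> [610]
  root = 610 == target 610  ** MATCH **
Candidate C: set leaf[2] = 34 -> leaves = [24, 65, 34, 49, 88, 29, 69]
  L0: [24, 65, 34, 49, 88, 29, 69]
  L1: h(24,65)=(24*31+65)%997=809 h(34,49)=(34*31+49)%997=106 h(88,29)=(88*31+29)%997=763 h(69,69)=(69*31+69)%997=214 -> [809, 106, 763, 214]
  L2: h(809,106)=(809*31+106)%997=260 h(763,214)=(763*31+214)%997=936 -> [260, 936]
  L3: h(260,936)=(260*31+936)%997=23 -> [23]
  root = 23 != target 610
Candidate D: set leaf[1] = 43 -> leaves = [24, 43, 86, 49, 88, 29, 69]
  L0: [24, 43, 86, 49, 88, 29, 69]
  L1: h(24,43)=(24*31+43)%997=787 h(86,49)=(86*31+49)%997=721 h(88,29)=(88*31+29)%997=763 h(69,69)=(69*31+69)%997=214 -> [787, 721, 763, 214]
  L2: h(787,721)=(787*31+721)%997=193 h(763,214)=(763*31+214)%997=936 -> [193, 936]
  L3: h(193,936)=(193*31+936)%997=937 -> [937]
  root = 937 != target 610
Candidate B produces the target root.

Answer: B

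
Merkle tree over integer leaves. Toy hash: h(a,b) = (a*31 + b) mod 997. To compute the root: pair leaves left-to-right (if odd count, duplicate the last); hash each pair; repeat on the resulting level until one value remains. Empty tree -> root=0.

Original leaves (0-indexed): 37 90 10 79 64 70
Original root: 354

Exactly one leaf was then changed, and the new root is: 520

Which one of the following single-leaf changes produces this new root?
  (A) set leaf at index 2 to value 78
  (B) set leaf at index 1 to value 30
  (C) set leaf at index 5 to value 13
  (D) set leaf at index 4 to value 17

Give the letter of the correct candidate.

Original leaves: [37, 90, 10, 79, 64, 70]
Target new root: 520
Try each candidate change and compute the resulting root:
Candidate A: set leaf[2] = 78 -> leaves = [37, 90, 78, 79, 64, 70]
  L0: [37, 90, 78, 79, 64, 70]
  L1: h(37,90)=(37*31+90)%997=240 h(78,79)=(78*31+79)%997=503 h(64,70)=(64*31+70)%997=60 -> [240, 503, 60]
  L2: h(240,503)=(240*31+503)%997=964 h(60,60)=(60*31+60)%997=923 -> [964, 923]
  L3: h(964,923)=(964*31+923)%997=897 -> [897]
  root = 897 != target 520
Candidate B: set leaf[1] = 30 -> leaves = [37, 30, 10, 79, 64, 70]
  L0: [37, 30, 10, 79, 64, 70]
  L1: h(37,30)=(37*31+30)%997=180 h(10,79)=(10*31+79)%997=389 h(64,70)=(64*31+70)%997=60 -> [180, 389, 60]
  L2: h(180,389)=(180*31+389)%997=984 h(60,60)=(60*31+60)%997=923 -> [984, 923]
  L3: h(984,923)=(984*31+923)%997=520 -> [520]
  root = 520 == target 520  ** MATCH **
Candidate C: set leaf[5] = 13 -> leaves = [37, 90, 10, 79, 64, 13]
  L0: [37, 90, 10, 79, 64, 13]
  L1: h(37,90)=(37*31+90)%997=240 h(10,79)=(10*31+79)%997=389 h(64,13)=(64*31+13)%997=3 -> [240, 389, 3]
  L2: h(240,389)=(240*31+389)%997=850 h(3,3)=(3*31+3)%997=96 -> [850, 96]
  L3: h(850,96)=(850*31+96)%997=524 -> [524]
  root = 524 != target 520
Candidate D: set leaf[4] = 17 -> leaves = [37, 90, 10, 79, 17, 70]
  L0: [37, 90, 10, 79, 17, 70]
  L1: h(37,90)=(37*31+90)%997=240 h(10,79)=(10*31+79)%997=389 h(17,70)=(17*31+70)%997=597 -> [240, 389, 597]
  L2: h(240,389)=(240*31+389)%997=850 h(597,597)=(597*31+597)%997=161 -> [850, 161]
  L3: h(850,161)=(850*31+161)%997=589 -> [589]
  root = 589 != target 520
Candidate B produces the target root.

Answer: B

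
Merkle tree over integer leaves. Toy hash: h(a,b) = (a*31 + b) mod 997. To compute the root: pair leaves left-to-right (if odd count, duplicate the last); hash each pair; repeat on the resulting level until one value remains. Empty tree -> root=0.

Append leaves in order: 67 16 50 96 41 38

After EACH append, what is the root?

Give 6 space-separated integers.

Answer: 67 99 681 727 713 617

Derivation:
After append 67 (leaves=[67]):
  L0: [67]
  root=67
After append 16 (leaves=[67, 16]):
  L0: [67, 16]
  L1: h(67,16)=(67*31+16)%997=99 -> [99]
  root=99
After append 50 (leaves=[67, 16, 50]):
  L0: [67, 16, 50]
  L1: h(67,16)=(67*31+16)%997=99 h(50,50)=(50*31+50)%997=603 -> [99, 603]
  L2: h(99,603)=(99*31+603)%997=681 -> [681]
  root=681
After append 96 (leaves=[67, 16, 50, 96]):
  L0: [67, 16, 50, 96]
  L1: h(67,16)=(67*31+16)%997=99 h(50,96)=(50*31+96)%997=649 -> [99, 649]
  L2: h(99,649)=(99*31+649)%997=727 -> [727]
  root=727
After append 41 (leaves=[67, 16, 50, 96, 41]):
  L0: [67, 16, 50, 96, 41]
  L1: h(67,16)=(67*31+16)%997=99 h(50,96)=(50*31+96)%997=649 h(41,41)=(41*31+41)%997=315 -> [99, 649, 315]
  L2: h(99,649)=(99*31+649)%997=727 h(315,315)=(315*31+315)%997=110 -> [727, 110]
  L3: h(727,110)=(727*31+110)%997=713 -> [713]
  root=713
After append 38 (leaves=[67, 16, 50, 96, 41, 38]):
  L0: [67, 16, 50, 96, 41, 38]
  L1: h(67,16)=(67*31+16)%997=99 h(50,96)=(50*31+96)%997=649 h(41,38)=(41*31+38)%997=312 -> [99, 649, 312]
  L2: h(99,649)=(99*31+649)%997=727 h(312,312)=(312*31+312)%997=14 -> [727, 14]
  L3: h(727,14)=(727*31+14)%997=617 -> [617]
  root=617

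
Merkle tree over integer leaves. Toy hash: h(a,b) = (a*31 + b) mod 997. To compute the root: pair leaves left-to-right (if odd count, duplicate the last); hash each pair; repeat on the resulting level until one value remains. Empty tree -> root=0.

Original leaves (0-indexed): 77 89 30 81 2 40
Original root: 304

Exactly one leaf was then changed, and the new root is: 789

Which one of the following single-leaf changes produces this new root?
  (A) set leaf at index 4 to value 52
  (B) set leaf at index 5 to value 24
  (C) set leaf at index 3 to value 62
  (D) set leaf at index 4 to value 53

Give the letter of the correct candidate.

Original leaves: [77, 89, 30, 81, 2, 40]
Target new root: 789
Try each candidate change and compute the resulting root:
Candidate A: set leaf[4] = 52 -> leaves = [77, 89, 30, 81, 52, 40]
  L0: [77, 89, 30, 81, 52, 40]
  L1: h(77,89)=(77*31+89)%997=482 h(30,81)=(30*31+81)%997=14 h(52,40)=(52*31+40)%997=655 -> [482, 14, 655]
  L2: h(482,14)=(482*31+14)%997=1 h(655,655)=(655*31+655)%997=23 -> [1, 23]
  L3: h(1,23)=(1*31+23)%997=54 -> [54]
  root = 54 != target 789
Candidate B: set leaf[5] = 24 -> leaves = [77, 89, 30, 81, 2, 24]
  L0: [77, 89, 30, 81, 2, 24]
  L1: h(77,89)=(77*31+89)%997=482 h(30,81)=(30*31+81)%997=14 h(2,24)=(2*31+24)%997=86 -> [482, 14, 86]
  L2: h(482,14)=(482*31+14)%997=1 h(86,86)=(86*31+86)%997=758 -> [1, 758]
  L3: h(1,758)=(1*31+758)%997=789 -> [789]
  root = 789 == target 789  ** MATCH **
Candidate C: set leaf[3] = 62 -> leaves = [77, 89, 30, 62, 2, 40]
  L0: [77, 89, 30, 62, 2, 40]
  L1: h(77,89)=(77*31+89)%997=482 h(30,62)=(30*31+62)%997=992 h(2,40)=(2*31+40)%997=102 -> [482, 992, 102]
  L2: h(482,992)=(482*31+992)%997=979 h(102,102)=(102*31+102)%997=273 -> [979, 273]
  L3: h(979,273)=(979*31+273)%997=712 -> [712]
  root = 712 != target 789
Candidate D: set leaf[4] = 53 -> leaves = [77, 89, 30, 81, 53, 40]
  L0: [77, 89, 30, 81, 53, 40]
  L1: h(77,89)=(77*31+89)%997=482 h(30,81)=(30*31+81)%997=14 h(53,40)=(53*31+40)%997=686 -> [482, 14, 686]
  L2: h(482,14)=(482*31+14)%997=1 h(686,686)=(686*31+686)%997=18 -> [1, 18]
  L3: h(1,18)=(1*31+18)%997=49 -> [49]
  root = 49 != target 789
Candidate B produces the target root.

Answer: B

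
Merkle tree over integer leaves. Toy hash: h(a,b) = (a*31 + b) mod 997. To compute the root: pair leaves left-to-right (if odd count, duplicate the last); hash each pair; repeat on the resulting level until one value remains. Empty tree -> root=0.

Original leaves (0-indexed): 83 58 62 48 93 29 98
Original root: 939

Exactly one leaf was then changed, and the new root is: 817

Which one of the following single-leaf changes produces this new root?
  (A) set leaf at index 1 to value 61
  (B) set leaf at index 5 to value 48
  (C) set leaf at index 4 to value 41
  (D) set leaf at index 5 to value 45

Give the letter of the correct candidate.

Answer: C

Derivation:
Original leaves: [83, 58, 62, 48, 93, 29, 98]
Target new root: 817
Try each candidate change and compute the resulting root:
Candidate A: set leaf[1] = 61 -> leaves = [83, 61, 62, 48, 93, 29, 98]
  L0: [83, 61, 62, 48, 93, 29, 98]
  L1: h(83,61)=(83*31+61)%997=640 h(62,48)=(62*31+48)%997=973 h(93,29)=(93*31+29)%997=918 h(98,98)=(98*31+98)%997=145 -> [640, 973, 918, 145]
  L2: h(640,973)=(640*31+973)%997=873 h(918,145)=(918*31+145)%997=687 -> [873, 687]
  L3: h(873,687)=(873*31+687)%997=831 -> [831]
  root = 831 != target 817
Candidate B: set leaf[5] = 48 -> leaves = [83, 58, 62, 48, 93, 48, 98]
  L0: [83, 58, 62, 48, 93, 48, 98]
  L1: h(83,58)=(83*31+58)%997=637 h(62,48)=(62*31+48)%997=973 h(93,48)=(93*31+48)%997=937 h(98,98)=(98*31+98)%997=145 -> [637, 973, 937, 145]
  L2: h(637,973)=(637*31+973)%997=780 h(937,145)=(937*31+145)%997=279 -> [780, 279]
  L3: h(780,279)=(780*31+279)%997=531 -> [531]
  root = 531 != target 817
Candidate C: set leaf[4] = 41 -> leaves = [83, 58, 62, 48, 41, 29, 98]
  L0: [83, 58, 62, 48, 41, 29, 98]
  L1: h(83,58)=(83*31+58)%997=637 h(62,48)=(62*31+48)%997=973 h(41,29)=(41*31+29)%997=303 h(98,98)=(98*31+98)%997=145 -> [637, 973, 303, 145]
  L2: h(637,973)=(637*31+973)%997=780 h(303,145)=(303*31+145)%997=565 -> [780, 565]
  L3: h(780,565)=(780*31+565)%997=817 -> [817]
  root = 817 == target 817  ** MATCH **
Candidate D: set leaf[5] = 45 -> leaves = [83, 58, 62, 48, 93, 45, 98]
  L0: [83, 58, 62, 48, 93, 45, 98]
  L1: h(83,58)=(83*31+58)%997=637 h(62,48)=(62*31+48)%997=973 h(93,45)=(93*31+45)%997=934 h(98,98)=(98*31+98)%997=145 -> [637, 973, 934, 145]
  L2: h(637,973)=(637*31+973)%997=780 h(934,145)=(934*31+145)%997=186 -> [780, 186]
  L3: h(780,186)=(780*31+186)%997=438 -> [438]
  root = 438 != target 817
Candidate C produces the target root.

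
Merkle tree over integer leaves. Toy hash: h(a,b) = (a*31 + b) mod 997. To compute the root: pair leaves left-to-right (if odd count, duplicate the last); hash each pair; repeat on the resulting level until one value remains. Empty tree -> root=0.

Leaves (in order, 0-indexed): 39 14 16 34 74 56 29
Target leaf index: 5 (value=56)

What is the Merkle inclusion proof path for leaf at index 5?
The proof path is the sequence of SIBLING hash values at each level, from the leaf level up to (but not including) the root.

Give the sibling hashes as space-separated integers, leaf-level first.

L0 (leaves): [39, 14, 16, 34, 74, 56, 29], target index=5
L1: h(39,14)=(39*31+14)%997=226 [pair 0] h(16,34)=(16*31+34)%997=530 [pair 1] h(74,56)=(74*31+56)%997=356 [pair 2] h(29,29)=(29*31+29)%997=928 [pair 3] -> [226, 530, 356, 928]
  Sibling for proof at L0: 74
L2: h(226,530)=(226*31+530)%997=557 [pair 0] h(356,928)=(356*31+928)%997=0 [pair 1] -> [557, 0]
  Sibling for proof at L1: 928
L3: h(557,0)=(557*31+0)%997=318 [pair 0] -> [318]
  Sibling for proof at L2: 557
Root: 318
Proof path (sibling hashes from leaf to root): [74, 928, 557]

Answer: 74 928 557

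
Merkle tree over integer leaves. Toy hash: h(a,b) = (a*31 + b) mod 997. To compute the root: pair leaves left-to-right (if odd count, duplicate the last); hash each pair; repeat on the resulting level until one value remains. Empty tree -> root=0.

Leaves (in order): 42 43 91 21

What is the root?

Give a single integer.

L0: [42, 43, 91, 21]
L1: h(42,43)=(42*31+43)%997=348 h(91,21)=(91*31+21)%997=848 -> [348, 848]
L2: h(348,848)=(348*31+848)%997=669 -> [669]

Answer: 669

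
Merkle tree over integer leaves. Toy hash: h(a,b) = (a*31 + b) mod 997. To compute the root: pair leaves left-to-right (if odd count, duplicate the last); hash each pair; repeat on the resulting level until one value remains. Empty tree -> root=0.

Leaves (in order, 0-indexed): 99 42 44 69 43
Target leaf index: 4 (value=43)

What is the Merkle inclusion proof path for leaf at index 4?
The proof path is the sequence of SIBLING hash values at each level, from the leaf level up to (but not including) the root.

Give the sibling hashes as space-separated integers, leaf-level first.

Answer: 43 379 168

Derivation:
L0 (leaves): [99, 42, 44, 69, 43], target index=4
L1: h(99,42)=(99*31+42)%997=120 [pair 0] h(44,69)=(44*31+69)%997=436 [pair 1] h(43,43)=(43*31+43)%997=379 [pair 2] -> [120, 436, 379]
  Sibling for proof at L0: 43
L2: h(120,436)=(120*31+436)%997=168 [pair 0] h(379,379)=(379*31+379)%997=164 [pair 1] -> [168, 164]
  Sibling for proof at L1: 379
L3: h(168,164)=(168*31+164)%997=387 [pair 0] -> [387]
  Sibling for proof at L2: 168
Root: 387
Proof path (sibling hashes from leaf to root): [43, 379, 168]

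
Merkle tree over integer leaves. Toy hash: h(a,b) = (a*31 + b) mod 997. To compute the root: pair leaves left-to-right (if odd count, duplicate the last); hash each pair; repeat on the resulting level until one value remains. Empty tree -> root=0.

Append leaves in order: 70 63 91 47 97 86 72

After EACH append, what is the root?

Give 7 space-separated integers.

After append 70 (leaves=[70]):
  L0: [70]
  root=70
After append 63 (leaves=[70, 63]):
  L0: [70, 63]
  L1: h(70,63)=(70*31+63)%997=239 -> [239]
  root=239
After append 91 (leaves=[70, 63, 91]):
  L0: [70, 63, 91]
  L1: h(70,63)=(70*31+63)%997=239 h(91,91)=(91*31+91)%997=918 -> [239, 918]
  L2: h(239,918)=(239*31+918)%997=351 -> [351]
  root=351
After append 47 (leaves=[70, 63, 91, 47]):
  L0: [70, 63, 91, 47]
  L1: h(70,63)=(70*31+63)%997=239 h(91,47)=(91*31+47)%997=874 -> [239, 874]
  L2: h(239,874)=(239*31+874)%997=307 -> [307]
  root=307
After append 97 (leaves=[70, 63, 91, 47, 97]):
  L0: [70, 63, 91, 47, 97]
  L1: h(70,63)=(70*31+63)%997=239 h(91,47)=(91*31+47)%997=874 h(97,97)=(97*31+97)%997=113 -> [239, 874, 113]
  L2: h(239,874)=(239*31+874)%997=307 h(113,113)=(113*31+113)%997=625 -> [307, 625]
  L3: h(307,625)=(307*31+625)%997=172 -> [172]
  root=172
After append 86 (leaves=[70, 63, 91, 47, 97, 86]):
  L0: [70, 63, 91, 47, 97, 86]
  L1: h(70,63)=(70*31+63)%997=239 h(91,47)=(91*31+47)%997=874 h(97,86)=(97*31+86)%997=102 -> [239, 874, 102]
  L2: h(239,874)=(239*31+874)%997=307 h(102,102)=(102*31+102)%997=273 -> [307, 273]
  L3: h(307,273)=(307*31+273)%997=817 -> [817]
  root=817
After append 72 (leaves=[70, 63, 91, 47, 97, 86, 72]):
  L0: [70, 63, 91, 47, 97, 86, 72]
  L1: h(70,63)=(70*31+63)%997=239 h(91,47)=(91*31+47)%997=874 h(97,86)=(97*31+86)%997=102 h(72,72)=(72*31+72)%997=310 -> [239, 874, 102, 310]
  L2: h(239,874)=(239*31+874)%997=307 h(102,310)=(102*31+310)%997=481 -> [307, 481]
  L3: h(307,481)=(307*31+481)%997=28 -> [28]
  root=28

Answer: 70 239 351 307 172 817 28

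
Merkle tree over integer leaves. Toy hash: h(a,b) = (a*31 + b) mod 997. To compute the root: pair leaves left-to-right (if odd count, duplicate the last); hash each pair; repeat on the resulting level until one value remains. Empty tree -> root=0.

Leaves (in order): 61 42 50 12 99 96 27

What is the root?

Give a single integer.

Answer: 47

Derivation:
L0: [61, 42, 50, 12, 99, 96, 27]
L1: h(61,42)=(61*31+42)%997=936 h(50,12)=(50*31+12)%997=565 h(99,96)=(99*31+96)%997=174 h(27,27)=(27*31+27)%997=864 -> [936, 565, 174, 864]
L2: h(936,565)=(936*31+565)%997=668 h(174,864)=(174*31+864)%997=276 -> [668, 276]
L3: h(668,276)=(668*31+276)%997=47 -> [47]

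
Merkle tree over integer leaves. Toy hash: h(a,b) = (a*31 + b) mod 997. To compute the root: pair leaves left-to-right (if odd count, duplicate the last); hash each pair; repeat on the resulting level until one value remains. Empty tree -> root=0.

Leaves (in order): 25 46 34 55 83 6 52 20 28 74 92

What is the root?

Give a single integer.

L0: [25, 46, 34, 55, 83, 6, 52, 20, 28, 74, 92]
L1: h(25,46)=(25*31+46)%997=821 h(34,55)=(34*31+55)%997=112 h(83,6)=(83*31+6)%997=585 h(52,20)=(52*31+20)%997=635 h(28,74)=(28*31+74)%997=942 h(92,92)=(92*31+92)%997=950 -> [821, 112, 585, 635, 942, 950]
L2: h(821,112)=(821*31+112)%997=638 h(585,635)=(585*31+635)%997=824 h(942,950)=(942*31+950)%997=242 -> [638, 824, 242]
L3: h(638,824)=(638*31+824)%997=662 h(242,242)=(242*31+242)%997=765 -> [662, 765]
L4: h(662,765)=(662*31+765)%997=350 -> [350]

Answer: 350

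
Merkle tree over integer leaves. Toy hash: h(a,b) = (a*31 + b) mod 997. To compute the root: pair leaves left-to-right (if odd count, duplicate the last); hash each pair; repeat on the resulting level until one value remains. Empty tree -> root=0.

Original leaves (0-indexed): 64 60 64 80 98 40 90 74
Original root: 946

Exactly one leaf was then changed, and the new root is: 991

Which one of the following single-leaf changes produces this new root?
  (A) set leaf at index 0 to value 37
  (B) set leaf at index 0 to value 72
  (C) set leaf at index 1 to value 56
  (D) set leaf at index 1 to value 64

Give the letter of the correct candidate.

Original leaves: [64, 60, 64, 80, 98, 40, 90, 74]
Target new root: 991
Try each candidate change and compute the resulting root:
Candidate A: set leaf[0] = 37 -> leaves = [37, 60, 64, 80, 98, 40, 90, 74]
  L0: [37, 60, 64, 80, 98, 40, 90, 74]
  L1: h(37,60)=(37*31+60)%997=210 h(64,80)=(64*31+80)%997=70 h(98,40)=(98*31+40)%997=87 h(90,74)=(90*31+74)%997=870 -> [210, 70, 87, 870]
  L2: h(210,70)=(210*31+70)%997=598 h(87,870)=(87*31+870)%997=576 -> [598, 576]
  L3: h(598,576)=(598*31+576)%997=171 -> [171]
  root = 171 != target 991
Candidate B: set leaf[0] = 72 -> leaves = [72, 60, 64, 80, 98, 40, 90, 74]
  L0: [72, 60, 64, 80, 98, 40, 90, 74]
  L1: h(72,60)=(72*31+60)%997=298 h(64,80)=(64*31+80)%997=70 h(98,40)=(98*31+40)%997=87 h(90,74)=(90*31+74)%997=870 -> [298, 70, 87, 870]
  L2: h(298,70)=(298*31+70)%997=335 h(87,870)=(87*31+870)%997=576 -> [335, 576]
  L3: h(335,576)=(335*31+576)%997=991 -> [991]
  root = 991 == target 991  ** MATCH **
Candidate C: set leaf[1] = 56 -> leaves = [64, 56, 64, 80, 98, 40, 90, 74]
  L0: [64, 56, 64, 80, 98, 40, 90, 74]
  L1: h(64,56)=(64*31+56)%997=46 h(64,80)=(64*31+80)%997=70 h(98,40)=(98*31+40)%997=87 h(90,74)=(90*31+74)%997=870 -> [46, 70, 87, 870]
  L2: h(46,70)=(46*31+70)%997=499 h(87,870)=(87*31+870)%997=576 -> [499, 576]
  L3: h(499,576)=(499*31+576)%997=93 -> [93]
  root = 93 != target 991
Candidate D: set leaf[1] = 64 -> leaves = [64, 64, 64, 80, 98, 40, 90, 74]
  L0: [64, 64, 64, 80, 98, 40, 90, 74]
  L1: h(64,64)=(64*31+64)%997=54 h(64,80)=(64*31+80)%997=70 h(98,40)=(98*31+40)%997=87 h(90,74)=(90*31+74)%997=870 -> [54, 70, 87, 870]
  L2: h(54,70)=(54*31+70)%997=747 h(87,870)=(87*31+870)%997=576 -> [747, 576]
  L3: h(747,576)=(747*31+576)%997=802 -> [802]
  root = 802 != target 991
Candidate B produces the target root.

Answer: B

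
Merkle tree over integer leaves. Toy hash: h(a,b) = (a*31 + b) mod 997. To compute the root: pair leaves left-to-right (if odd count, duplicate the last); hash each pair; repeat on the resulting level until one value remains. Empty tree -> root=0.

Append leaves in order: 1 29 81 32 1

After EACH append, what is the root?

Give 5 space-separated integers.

After append 1 (leaves=[1]):
  L0: [1]
  root=1
After append 29 (leaves=[1, 29]):
  L0: [1, 29]
  L1: h(1,29)=(1*31+29)%997=60 -> [60]
  root=60
After append 81 (leaves=[1, 29, 81]):
  L0: [1, 29, 81]
  L1: h(1,29)=(1*31+29)%997=60 h(81,81)=(81*31+81)%997=598 -> [60, 598]
  L2: h(60,598)=(60*31+598)%997=464 -> [464]
  root=464
After append 32 (leaves=[1, 29, 81, 32]):
  L0: [1, 29, 81, 32]
  L1: h(1,29)=(1*31+29)%997=60 h(81,32)=(81*31+32)%997=549 -> [60, 549]
  L2: h(60,549)=(60*31+549)%997=415 -> [415]
  root=415
After append 1 (leaves=[1, 29, 81, 32, 1]):
  L0: [1, 29, 81, 32, 1]
  L1: h(1,29)=(1*31+29)%997=60 h(81,32)=(81*31+32)%997=549 h(1,1)=(1*31+1)%997=32 -> [60, 549, 32]
  L2: h(60,549)=(60*31+549)%997=415 h(32,32)=(32*31+32)%997=27 -> [415, 27]
  L3: h(415,27)=(415*31+27)%997=928 -> [928]
  root=928

Answer: 1 60 464 415 928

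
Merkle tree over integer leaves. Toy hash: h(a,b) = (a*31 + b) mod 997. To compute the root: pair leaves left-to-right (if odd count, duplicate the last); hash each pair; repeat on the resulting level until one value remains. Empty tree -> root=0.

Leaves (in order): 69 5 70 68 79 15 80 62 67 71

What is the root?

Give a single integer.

Answer: 523

Derivation:
L0: [69, 5, 70, 68, 79, 15, 80, 62, 67, 71]
L1: h(69,5)=(69*31+5)%997=150 h(70,68)=(70*31+68)%997=244 h(79,15)=(79*31+15)%997=470 h(80,62)=(80*31+62)%997=548 h(67,71)=(67*31+71)%997=154 -> [150, 244, 470, 548, 154]
L2: h(150,244)=(150*31+244)%997=906 h(470,548)=(470*31+548)%997=163 h(154,154)=(154*31+154)%997=940 -> [906, 163, 940]
L3: h(906,163)=(906*31+163)%997=333 h(940,940)=(940*31+940)%997=170 -> [333, 170]
L4: h(333,170)=(333*31+170)%997=523 -> [523]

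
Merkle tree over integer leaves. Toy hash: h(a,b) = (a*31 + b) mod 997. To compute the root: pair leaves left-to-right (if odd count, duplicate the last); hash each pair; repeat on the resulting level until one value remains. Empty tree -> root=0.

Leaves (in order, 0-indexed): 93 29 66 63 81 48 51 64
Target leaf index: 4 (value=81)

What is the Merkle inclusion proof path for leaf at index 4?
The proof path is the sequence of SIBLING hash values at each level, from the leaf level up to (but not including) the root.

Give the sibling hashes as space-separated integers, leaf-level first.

L0 (leaves): [93, 29, 66, 63, 81, 48, 51, 64], target index=4
L1: h(93,29)=(93*31+29)%997=918 [pair 0] h(66,63)=(66*31+63)%997=115 [pair 1] h(81,48)=(81*31+48)%997=565 [pair 2] h(51,64)=(51*31+64)%997=648 [pair 3] -> [918, 115, 565, 648]
  Sibling for proof at L0: 48
L2: h(918,115)=(918*31+115)%997=657 [pair 0] h(565,648)=(565*31+648)%997=217 [pair 1] -> [657, 217]
  Sibling for proof at L1: 648
L3: h(657,217)=(657*31+217)%997=644 [pair 0] -> [644]
  Sibling for proof at L2: 657
Root: 644
Proof path (sibling hashes from leaf to root): [48, 648, 657]

Answer: 48 648 657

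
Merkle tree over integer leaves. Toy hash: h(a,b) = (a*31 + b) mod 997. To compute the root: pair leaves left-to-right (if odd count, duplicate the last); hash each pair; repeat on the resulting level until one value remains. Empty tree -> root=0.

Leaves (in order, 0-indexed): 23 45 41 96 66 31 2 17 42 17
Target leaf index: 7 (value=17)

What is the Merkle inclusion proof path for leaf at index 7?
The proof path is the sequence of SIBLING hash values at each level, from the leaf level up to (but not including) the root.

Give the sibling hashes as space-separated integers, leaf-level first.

Answer: 2 83 937 718

Derivation:
L0 (leaves): [23, 45, 41, 96, 66, 31, 2, 17, 42, 17], target index=7
L1: h(23,45)=(23*31+45)%997=758 [pair 0] h(41,96)=(41*31+96)%997=370 [pair 1] h(66,31)=(66*31+31)%997=83 [pair 2] h(2,17)=(2*31+17)%997=79 [pair 3] h(42,17)=(42*31+17)%997=322 [pair 4] -> [758, 370, 83, 79, 322]
  Sibling for proof at L0: 2
L2: h(758,370)=(758*31+370)%997=937 [pair 0] h(83,79)=(83*31+79)%997=658 [pair 1] h(322,322)=(322*31+322)%997=334 [pair 2] -> [937, 658, 334]
  Sibling for proof at L1: 83
L3: h(937,658)=(937*31+658)%997=792 [pair 0] h(334,334)=(334*31+334)%997=718 [pair 1] -> [792, 718]
  Sibling for proof at L2: 937
L4: h(792,718)=(792*31+718)%997=345 [pair 0] -> [345]
  Sibling for proof at L3: 718
Root: 345
Proof path (sibling hashes from leaf to root): [2, 83, 937, 718]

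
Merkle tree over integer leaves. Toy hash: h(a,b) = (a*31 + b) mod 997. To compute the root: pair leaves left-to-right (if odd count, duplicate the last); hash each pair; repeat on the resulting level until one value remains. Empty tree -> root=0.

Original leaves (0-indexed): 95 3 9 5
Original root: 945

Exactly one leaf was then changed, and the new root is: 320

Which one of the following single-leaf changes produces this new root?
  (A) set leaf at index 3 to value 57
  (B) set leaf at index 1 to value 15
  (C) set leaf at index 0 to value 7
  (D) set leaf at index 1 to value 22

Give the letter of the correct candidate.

Answer: B

Derivation:
Original leaves: [95, 3, 9, 5]
Target new root: 320
Try each candidate change and compute the resulting root:
Candidate A: set leaf[3] = 57 -> leaves = [95, 3, 9, 57]
  L0: [95, 3, 9, 57]
  L1: h(95,3)=(95*31+3)%997=954 h(9,57)=(9*31+57)%997=336 -> [954, 336]
  L2: h(954,336)=(954*31+336)%997=0 -> [0]
  root = 0 != target 320
Candidate B: set leaf[1] = 15 -> leaves = [95, 15, 9, 5]
  L0: [95, 15, 9, 5]
  L1: h(95,15)=(95*31+15)%997=966 h(9,5)=(9*31+5)%997=284 -> [966, 284]
  L2: h(966,284)=(966*31+284)%997=320 -> [320]
  root = 320 == target 320  ** MATCH **
Candidate C: set leaf[0] = 7 -> leaves = [7, 3, 9, 5]
  L0: [7, 3, 9, 5]
  L1: h(7,3)=(7*31+3)%997=220 h(9,5)=(9*31+5)%997=284 -> [220, 284]
  L2: h(220,284)=(220*31+284)%997=125 -> [125]
  root = 125 != target 320
Candidate D: set leaf[1] = 22 -> leaves = [95, 22, 9, 5]
  L0: [95, 22, 9, 5]
  L1: h(95,22)=(95*31+22)%997=973 h(9,5)=(9*31+5)%997=284 -> [973, 284]
  L2: h(973,284)=(973*31+284)%997=537 -> [537]
  root = 537 != target 320
Candidate B produces the target root.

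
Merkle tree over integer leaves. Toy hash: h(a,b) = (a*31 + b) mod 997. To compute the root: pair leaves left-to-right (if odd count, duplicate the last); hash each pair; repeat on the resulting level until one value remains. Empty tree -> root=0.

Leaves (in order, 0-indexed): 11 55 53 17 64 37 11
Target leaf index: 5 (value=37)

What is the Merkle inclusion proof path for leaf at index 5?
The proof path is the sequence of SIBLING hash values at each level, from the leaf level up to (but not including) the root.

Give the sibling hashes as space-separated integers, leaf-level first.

Answer: 64 352 975

Derivation:
L0 (leaves): [11, 55, 53, 17, 64, 37, 11], target index=5
L1: h(11,55)=(11*31+55)%997=396 [pair 0] h(53,17)=(53*31+17)%997=663 [pair 1] h(64,37)=(64*31+37)%997=27 [pair 2] h(11,11)=(11*31+11)%997=352 [pair 3] -> [396, 663, 27, 352]
  Sibling for proof at L0: 64
L2: h(396,663)=(396*31+663)%997=975 [pair 0] h(27,352)=(27*31+352)%997=192 [pair 1] -> [975, 192]
  Sibling for proof at L1: 352
L3: h(975,192)=(975*31+192)%997=507 [pair 0] -> [507]
  Sibling for proof at L2: 975
Root: 507
Proof path (sibling hashes from leaf to root): [64, 352, 975]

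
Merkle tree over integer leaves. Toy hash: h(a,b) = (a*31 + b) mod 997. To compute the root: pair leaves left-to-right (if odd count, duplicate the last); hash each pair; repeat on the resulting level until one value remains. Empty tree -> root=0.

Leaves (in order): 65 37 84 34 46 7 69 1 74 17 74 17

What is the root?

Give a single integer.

L0: [65, 37, 84, 34, 46, 7, 69, 1, 74, 17, 74, 17]
L1: h(65,37)=(65*31+37)%997=58 h(84,34)=(84*31+34)%997=644 h(46,7)=(46*31+7)%997=436 h(69,1)=(69*31+1)%997=146 h(74,17)=(74*31+17)%997=317 h(74,17)=(74*31+17)%997=317 -> [58, 644, 436, 146, 317, 317]
L2: h(58,644)=(58*31+644)%997=448 h(436,146)=(436*31+146)%997=701 h(317,317)=(317*31+317)%997=174 -> [448, 701, 174]
L3: h(448,701)=(448*31+701)%997=631 h(174,174)=(174*31+174)%997=583 -> [631, 583]
L4: h(631,583)=(631*31+583)%997=204 -> [204]

Answer: 204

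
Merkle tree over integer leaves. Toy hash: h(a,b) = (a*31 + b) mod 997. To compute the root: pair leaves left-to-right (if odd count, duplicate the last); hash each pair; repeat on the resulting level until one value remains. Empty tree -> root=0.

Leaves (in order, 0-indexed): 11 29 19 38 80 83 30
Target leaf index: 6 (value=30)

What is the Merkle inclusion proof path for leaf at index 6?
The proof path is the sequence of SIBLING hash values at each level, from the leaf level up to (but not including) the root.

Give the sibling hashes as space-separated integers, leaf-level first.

Answer: 30 569 133

Derivation:
L0 (leaves): [11, 29, 19, 38, 80, 83, 30], target index=6
L1: h(11,29)=(11*31+29)%997=370 [pair 0] h(19,38)=(19*31+38)%997=627 [pair 1] h(80,83)=(80*31+83)%997=569 [pair 2] h(30,30)=(30*31+30)%997=960 [pair 3] -> [370, 627, 569, 960]
  Sibling for proof at L0: 30
L2: h(370,627)=(370*31+627)%997=133 [pair 0] h(569,960)=(569*31+960)%997=653 [pair 1] -> [133, 653]
  Sibling for proof at L1: 569
L3: h(133,653)=(133*31+653)%997=788 [pair 0] -> [788]
  Sibling for proof at L2: 133
Root: 788
Proof path (sibling hashes from leaf to root): [30, 569, 133]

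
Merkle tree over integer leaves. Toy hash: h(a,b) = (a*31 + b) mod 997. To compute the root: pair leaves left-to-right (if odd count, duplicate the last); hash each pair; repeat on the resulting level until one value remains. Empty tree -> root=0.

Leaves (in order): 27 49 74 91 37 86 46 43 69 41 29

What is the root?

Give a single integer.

L0: [27, 49, 74, 91, 37, 86, 46, 43, 69, 41, 29]
L1: h(27,49)=(27*31+49)%997=886 h(74,91)=(74*31+91)%997=391 h(37,86)=(37*31+86)%997=236 h(46,43)=(46*31+43)%997=472 h(69,41)=(69*31+41)%997=186 h(29,29)=(29*31+29)%997=928 -> [886, 391, 236, 472, 186, 928]
L2: h(886,391)=(886*31+391)%997=938 h(236,472)=(236*31+472)%997=809 h(186,928)=(186*31+928)%997=712 -> [938, 809, 712]
L3: h(938,809)=(938*31+809)%997=974 h(712,712)=(712*31+712)%997=850 -> [974, 850]
L4: h(974,850)=(974*31+850)%997=137 -> [137]

Answer: 137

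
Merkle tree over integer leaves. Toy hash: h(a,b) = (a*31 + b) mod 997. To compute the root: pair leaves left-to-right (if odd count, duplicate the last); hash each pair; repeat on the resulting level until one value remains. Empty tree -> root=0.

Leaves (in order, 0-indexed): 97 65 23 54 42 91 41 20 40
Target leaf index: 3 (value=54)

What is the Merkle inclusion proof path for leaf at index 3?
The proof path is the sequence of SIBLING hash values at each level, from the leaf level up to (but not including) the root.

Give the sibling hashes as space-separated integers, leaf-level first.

Answer: 23 81 606 662

Derivation:
L0 (leaves): [97, 65, 23, 54, 42, 91, 41, 20, 40], target index=3
L1: h(97,65)=(97*31+65)%997=81 [pair 0] h(23,54)=(23*31+54)%997=767 [pair 1] h(42,91)=(42*31+91)%997=396 [pair 2] h(41,20)=(41*31+20)%997=294 [pair 3] h(40,40)=(40*31+40)%997=283 [pair 4] -> [81, 767, 396, 294, 283]
  Sibling for proof at L0: 23
L2: h(81,767)=(81*31+767)%997=287 [pair 0] h(396,294)=(396*31+294)%997=606 [pair 1] h(283,283)=(283*31+283)%997=83 [pair 2] -> [287, 606, 83]
  Sibling for proof at L1: 81
L3: h(287,606)=(287*31+606)%997=530 [pair 0] h(83,83)=(83*31+83)%997=662 [pair 1] -> [530, 662]
  Sibling for proof at L2: 606
L4: h(530,662)=(530*31+662)%997=143 [pair 0] -> [143]
  Sibling for proof at L3: 662
Root: 143
Proof path (sibling hashes from leaf to root): [23, 81, 606, 662]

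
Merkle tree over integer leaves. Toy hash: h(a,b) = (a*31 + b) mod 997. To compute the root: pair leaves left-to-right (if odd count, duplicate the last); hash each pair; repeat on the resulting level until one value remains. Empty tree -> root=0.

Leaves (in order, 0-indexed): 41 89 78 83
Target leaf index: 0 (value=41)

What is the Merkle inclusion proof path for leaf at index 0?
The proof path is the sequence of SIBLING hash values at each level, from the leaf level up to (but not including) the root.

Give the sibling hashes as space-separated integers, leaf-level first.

L0 (leaves): [41, 89, 78, 83], target index=0
L1: h(41,89)=(41*31+89)%997=363 [pair 0] h(78,83)=(78*31+83)%997=507 [pair 1] -> [363, 507]
  Sibling for proof at L0: 89
L2: h(363,507)=(363*31+507)%997=793 [pair 0] -> [793]
  Sibling for proof at L1: 507
Root: 793
Proof path (sibling hashes from leaf to root): [89, 507]

Answer: 89 507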